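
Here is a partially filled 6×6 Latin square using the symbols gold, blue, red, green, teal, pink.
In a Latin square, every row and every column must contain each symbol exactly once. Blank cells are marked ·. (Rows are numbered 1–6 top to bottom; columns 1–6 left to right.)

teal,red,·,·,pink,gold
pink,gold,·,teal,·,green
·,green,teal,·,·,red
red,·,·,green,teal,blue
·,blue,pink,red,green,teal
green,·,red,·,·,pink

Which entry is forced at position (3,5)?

Row 1, column 4: row 1 has {gold, red, teal, pink} and column 4 has {red, green, teal}, leaving only blue.
Row 1, column 3: row 1 has {gold, blue, red, teal, pink} and column 3 has {red, teal, pink}, leaving only green.
Row 2, column 3: row 2 has {gold, green, teal, pink} and column 3 has {red, green, teal, pink}, leaving only blue.
Row 2, column 5: row 2 has {gold, blue, green, teal, pink} and column 5 has {green, teal, pink}, leaving only red.
Row 4, column 2: row 4 has {blue, red, green, teal} and column 2 has {gold, blue, red, green}, leaving only pink.
Row 4, column 3: row 4 has {blue, red, green, teal, pink} and column 3 has {blue, red, green, teal, pink}, leaving only gold.
Row 5, column 1: row 5 has {blue, red, green, teal, pink} and column 1 has {red, green, teal, pink}, leaving only gold.
Row 3, column 1: row 3 has {red, green, teal} and column 1 has {gold, red, green, teal, pink}, leaving only blue.
Row 3 already has {blue, red, green, teal} and column 5 already has {red, green, teal, pink}, so row 3, column 5 must be gold.

gold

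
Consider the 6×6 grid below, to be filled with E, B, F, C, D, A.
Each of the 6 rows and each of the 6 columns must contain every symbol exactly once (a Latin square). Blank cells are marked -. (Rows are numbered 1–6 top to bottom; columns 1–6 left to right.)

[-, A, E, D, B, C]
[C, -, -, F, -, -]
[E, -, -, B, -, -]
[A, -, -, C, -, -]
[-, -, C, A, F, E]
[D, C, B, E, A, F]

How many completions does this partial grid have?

3

Row 1, column 1: eliminating its row and column leaves {F}.
Row 2, column 2: eliminating its row and column leaves {E, B, D}.
Row 2, column 3: eliminating its row and column leaves {D, A}.
Row 2, column 5: eliminating its row and column leaves {E, D}.
Row 2, column 6: eliminating its row and column leaves {B, D, A}.
Row 3, column 2: eliminating its row and column leaves {F, D}.
Row 3, column 3: eliminating its row and column leaves {F, D, A}.
Row 3, column 5: eliminating its row and column leaves {C, D}.
Row 3, column 6: eliminating its row and column leaves {D, A}.
Row 4, column 2: eliminating its row and column leaves {E, B, F, D}.
Row 4, column 3: eliminating its row and column leaves {F, D}.
Row 4, column 5: eliminating its row and column leaves {E, D}.
Row 4, column 6: eliminating its row and column leaves {B, D}.
Row 5, column 1: eliminating its row and column leaves {B}.
Row 5, column 2: eliminating its row and column leaves {B, D}.
Enumerating the assignments across these blanks that avoid any row or column repeat gives 3 completions.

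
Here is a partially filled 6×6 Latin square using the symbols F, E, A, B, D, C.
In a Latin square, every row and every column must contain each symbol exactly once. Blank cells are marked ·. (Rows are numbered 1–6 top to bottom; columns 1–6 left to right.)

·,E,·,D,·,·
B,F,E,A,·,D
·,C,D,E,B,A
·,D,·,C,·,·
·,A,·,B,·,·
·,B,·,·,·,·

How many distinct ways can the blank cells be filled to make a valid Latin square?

10

Row 1, column 1: eliminating its row and column leaves {F, A, C}.
Row 1, column 3: eliminating its row and column leaves {F, A, B, C}.
Row 1, column 5: eliminating its row and column leaves {F, A, C}.
Row 1, column 6: eliminating its row and column leaves {F, B, C}.
Row 2, column 5: eliminating its row and column leaves {C}.
Row 3, column 1: eliminating its row and column leaves {F}.
Row 4, column 1: eliminating its row and column leaves {F, E, A}.
Row 4, column 3: eliminating its row and column leaves {F, A, B}.
Row 4, column 5: eliminating its row and column leaves {F, E, A}.
Row 4, column 6: eliminating its row and column leaves {F, E, B}.
Row 5, column 1: eliminating its row and column leaves {F, E, D, C}.
Row 5, column 3: eliminating its row and column leaves {F, C}.
Row 5, column 5: eliminating its row and column leaves {F, E, D, C}.
Row 5, column 6: eliminating its row and column leaves {F, E, C}.
Row 6, column 1: eliminating its row and column leaves {F, E, A, D, C}.
Row 6, column 3: eliminating its row and column leaves {F, A, C}.
Row 6, column 4: eliminating its row and column leaves {F}.
Row 6, column 5: eliminating its row and column leaves {F, E, A, D, C}.
Row 6, column 6: eliminating its row and column leaves {F, E, C}.
Enumerating the assignments across these blanks that avoid any row or column repeat gives 10 completions.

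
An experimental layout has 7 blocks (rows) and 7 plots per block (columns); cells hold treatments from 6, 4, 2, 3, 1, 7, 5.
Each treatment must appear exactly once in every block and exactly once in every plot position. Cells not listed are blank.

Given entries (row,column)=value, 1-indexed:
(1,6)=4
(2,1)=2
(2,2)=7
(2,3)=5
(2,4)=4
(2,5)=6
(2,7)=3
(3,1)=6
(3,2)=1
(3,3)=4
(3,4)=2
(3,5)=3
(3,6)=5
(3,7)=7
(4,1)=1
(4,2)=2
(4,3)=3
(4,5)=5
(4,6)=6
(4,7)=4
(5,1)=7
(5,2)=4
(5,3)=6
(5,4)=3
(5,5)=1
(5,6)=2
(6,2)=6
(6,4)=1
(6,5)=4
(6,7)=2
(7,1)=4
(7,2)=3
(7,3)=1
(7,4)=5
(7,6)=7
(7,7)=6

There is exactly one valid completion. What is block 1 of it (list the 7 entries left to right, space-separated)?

Block 1, plot 2: block 1 has {4} and plot 2 has {6, 4, 2, 3, 1, 7}, leaving only 5.
Block 1, plot 1: block 1 has {4, 5} and plot 1 has {6, 4, 2, 1, 7}, leaving only 3.
Block 1, plot 7: block 1 has {4, 3, 5} and plot 7 has {6, 4, 2, 3, 7}, leaving only 1.
Block 2, plot 6: block 2 has {6, 4, 2, 3, 7, 5} and plot 6 has {6, 4, 2, 7, 5}, leaving only 1.
Block 4, plot 4: block 4 has {6, 4, 2, 3, 1, 5} and plot 4 has {4, 2, 3, 1, 5}, leaving only 7.
Block 1, plot 4: block 1 has {4, 3, 1, 5} and plot 4 has {4, 2, 3, 1, 7, 5}, leaving only 6.
Block 5, plot 7: block 5 has {6, 4, 2, 3, 1, 7} and plot 7 has {6, 4, 2, 3, 1, 7}, leaving only 5.
Block 6, plot 1: block 6 has {6, 4, 2, 1} and plot 1 has {6, 4, 2, 3, 1, 7}, leaving only 5.
Block 6, plot 3: block 6 has {6, 4, 2, 1, 5} and plot 3 has {6, 4, 3, 1, 5}, leaving only 7.
Block 1, plot 3: block 1 has {6, 4, 3, 1, 5} and plot 3 has {6, 4, 3, 1, 7, 5}, leaving only 2.
Block 1, plot 5: block 1 has {6, 4, 2, 3, 1, 5} and plot 5 has {6, 4, 3, 1, 5}, leaving only 7.
So block 1 reads: 3 5 2 6 7 4 1.

3 5 2 6 7 4 1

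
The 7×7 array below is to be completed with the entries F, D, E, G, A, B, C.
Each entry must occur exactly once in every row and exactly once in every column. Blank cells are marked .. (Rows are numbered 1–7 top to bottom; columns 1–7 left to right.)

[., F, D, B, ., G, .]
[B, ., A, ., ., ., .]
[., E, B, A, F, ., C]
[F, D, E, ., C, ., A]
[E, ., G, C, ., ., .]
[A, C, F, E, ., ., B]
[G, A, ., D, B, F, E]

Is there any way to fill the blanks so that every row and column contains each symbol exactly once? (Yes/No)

Row 1, column 7: row 1 together with column 7 already contain {F, D, E, G, A, B, C} — every symbol — so nothing can go there. The grid has no valid completion.

No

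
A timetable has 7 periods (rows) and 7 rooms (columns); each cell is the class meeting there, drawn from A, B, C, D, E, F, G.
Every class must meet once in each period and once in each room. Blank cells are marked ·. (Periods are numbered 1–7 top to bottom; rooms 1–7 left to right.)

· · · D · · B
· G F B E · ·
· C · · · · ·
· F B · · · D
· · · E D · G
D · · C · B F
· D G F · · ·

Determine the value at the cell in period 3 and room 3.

Period 3, room 3 is narrowed to {A, D, E}.
If it were A, then period 6, room 3 would be left with no valid symbol.
If it were E, then period 3, room 5 would be left with no valid symbol.
So period 3, room 3 must be D.

D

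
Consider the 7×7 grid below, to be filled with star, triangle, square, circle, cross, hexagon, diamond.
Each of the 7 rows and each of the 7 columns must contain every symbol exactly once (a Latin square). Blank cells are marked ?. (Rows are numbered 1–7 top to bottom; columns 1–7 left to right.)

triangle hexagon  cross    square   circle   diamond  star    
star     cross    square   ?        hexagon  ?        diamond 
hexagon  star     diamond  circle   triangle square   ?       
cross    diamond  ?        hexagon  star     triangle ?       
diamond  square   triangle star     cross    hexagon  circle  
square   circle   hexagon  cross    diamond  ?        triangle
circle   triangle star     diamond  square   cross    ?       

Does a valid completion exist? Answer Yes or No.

Yes

No row or column among the givens repeats a symbol, and propagating forced cells runs into no contradiction.
One valid completion exists (for instance, triangle hexagon cross square circle diamond star / star cross square triangle hexagon circle diamond / hexagon star diamond circle triangle square cross / cross diamond circle hexagon star triangle square / diamond square triangle star cross hexagon circle / square circle hexagon cross diamond star triangle / circle triangle star diamond square cross hexagon).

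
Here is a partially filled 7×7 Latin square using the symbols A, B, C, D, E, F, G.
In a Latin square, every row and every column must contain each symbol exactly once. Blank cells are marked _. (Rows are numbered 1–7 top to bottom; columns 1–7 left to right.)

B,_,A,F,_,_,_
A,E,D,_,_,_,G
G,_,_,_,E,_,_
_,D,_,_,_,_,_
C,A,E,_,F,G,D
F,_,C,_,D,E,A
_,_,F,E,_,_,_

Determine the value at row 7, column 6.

C

Row 3, column 3: row 3 has {E, G} and column 3 has {A, C, D, E, F}, leaving only B.
Row 4, column 1: row 4 has {D} and column 1 has {A, B, C, F, G}, leaving only E.
Row 4, column 3: row 4 has {D, E} and column 3 has {A, B, C, D, E, F}, leaving only G.
Row 5, column 4: row 5 has {A, C, D, E, F, G} and column 4 has {E, F}, leaving only B.
Row 2, column 4: row 2 has {A, D, E, G} and column 4 has {B, E, F}, leaving only C.
Row 2, column 5: row 2 has {A, C, D, E, G} and column 5 has {D, E, F}, leaving only B.
Row 2, column 6: row 2 has {A, B, C, D, E, G} and column 6 has {E, G}, leaving only F.
Row 4, column 4: row 4 has {D, E, G} and column 4 has {B, C, E, F}, leaving only A.
Row 3, column 4: row 3 has {B, E, G} and column 4 has {A, B, C, E, F}, leaving only D.
Row 4, column 5: row 4 has {A, D, E, G} and column 5 has {B, D, E, F}, leaving only C.
Row 1, column 5: row 1 has {A, B, F} and column 5 has {B, C, D, E, F}, leaving only G.
Row 1, column 2: row 1 has {A, B, F, G} and column 2 has {A, D, E}, leaving only C.
Row 1, column 6: row 1 has {A, B, C, F, G} and column 6 has {E, F, G}, leaving only D.
Row 1, column 7: row 1 has {A, B, C, D, F, G} and column 7 has {A, D, G}, leaving only E.
Row 3, column 2: row 3 has {B, D, E, G} and column 2 has {A, C, D, E}, leaving only F.
Row 3, column 7: row 3 has {B, D, E, F, G} and column 7 has {A, D, E, G}, leaving only C.
Row 3, column 6: row 3 has {B, C, D, E, F, G} and column 6 has {D, E, F, G}, leaving only A.
Row 4, column 6: row 4 has {A, C, D, E, G} and column 6 has {A, D, E, F, G}, leaving only B.
Row 7 already has {E, F} and column 6 already has {A, B, D, E, F, G}, so row 7, column 6 must be C.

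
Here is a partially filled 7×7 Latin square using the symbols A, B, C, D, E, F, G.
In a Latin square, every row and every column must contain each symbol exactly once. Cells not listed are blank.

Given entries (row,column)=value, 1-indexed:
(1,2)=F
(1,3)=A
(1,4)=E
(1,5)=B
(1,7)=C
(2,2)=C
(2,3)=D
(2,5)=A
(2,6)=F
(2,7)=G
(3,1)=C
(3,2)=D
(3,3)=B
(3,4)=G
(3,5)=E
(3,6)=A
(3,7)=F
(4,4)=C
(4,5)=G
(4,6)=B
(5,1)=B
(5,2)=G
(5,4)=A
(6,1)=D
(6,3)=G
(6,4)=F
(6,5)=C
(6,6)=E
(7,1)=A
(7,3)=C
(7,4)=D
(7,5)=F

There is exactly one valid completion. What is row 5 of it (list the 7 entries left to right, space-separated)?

Row 5, column 5: row 5 has {A, B, G} and column 5 has {A, B, C, E, F, G}, leaving only D.
Row 5, column 6: row 5 has {A, B, D, G} and column 6 has {A, B, E, F}, leaving only C.
Row 5, column 7: row 5 has {A, B, C, D, G} and column 7 has {C, F, G}, leaving only E.
Row 5, column 3: row 5 has {A, B, C, D, E, G} and column 3 has {A, B, C, D, G}, leaving only F.
So row 5 reads: B G F A D C E.

B G F A D C E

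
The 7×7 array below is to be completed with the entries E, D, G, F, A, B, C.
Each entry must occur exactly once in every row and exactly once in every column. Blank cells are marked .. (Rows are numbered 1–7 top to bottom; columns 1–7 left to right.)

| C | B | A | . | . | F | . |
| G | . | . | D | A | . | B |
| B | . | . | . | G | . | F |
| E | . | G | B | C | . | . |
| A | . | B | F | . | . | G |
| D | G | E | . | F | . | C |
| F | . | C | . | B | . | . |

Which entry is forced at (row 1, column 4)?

G

Row 2, column 3: row 2 has {D, G, A, B} and column 3 has {E, G, A, B, C}, leaving only F.
Row 3, column 3: row 3 has {G, F, B} and column 3 has {E, G, F, A, B, C}, leaving only D.
Row 6, column 4: row 6 has {E, D, G, F, C} and column 4 has {D, F, B}, leaving only A.
Row 6, column 6: row 6 has {E, D, G, F, A, C} and column 6 has {F}, leaving only B.
Row 1, column 4 is narrowed to {E, G}.
If it were E, then row 1, column 7 would be left with no valid symbol.
So row 1, column 4 must be G.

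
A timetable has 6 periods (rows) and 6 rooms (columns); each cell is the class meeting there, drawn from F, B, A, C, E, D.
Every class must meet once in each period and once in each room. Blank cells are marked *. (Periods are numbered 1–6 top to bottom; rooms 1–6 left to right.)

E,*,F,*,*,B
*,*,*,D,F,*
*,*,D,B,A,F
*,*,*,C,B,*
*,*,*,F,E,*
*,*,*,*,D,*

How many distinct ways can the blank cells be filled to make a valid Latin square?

16

Period 1, room 2: eliminating its period and room leaves {A, C, D}.
Period 1, room 4: eliminating its period and room leaves {A}.
Period 1, room 5: eliminating its period and room leaves {C}.
Period 2, room 1: eliminating its period and room leaves {B, A, C}.
Period 2, room 2: eliminating its period and room leaves {B, A, C, E}.
Period 2, room 3: eliminating its period and room leaves {B, A, C, E}.
Period 2, room 6: eliminating its period and room leaves {A, C, E}.
Period 3, room 1: eliminating its period and room leaves {C}.
Period 3, room 2: eliminating its period and room leaves {C, E}.
Period 4, room 1: eliminating its period and room leaves {F, A, D}.
Period 4, room 2: eliminating its period and room leaves {F, A, E, D}.
Period 4, room 3: eliminating its period and room leaves {A, E}.
Period 4, room 6: eliminating its period and room leaves {A, E, D}.
Period 5, room 1: eliminating its period and room leaves {B, A, C, D}.
Period 5, room 2: eliminating its period and room leaves {B, A, C, D}.
Period 5, room 3: eliminating its period and room leaves {B, A, C}.
Period 5, room 6: eliminating its period and room leaves {A, C, D}.
Period 6, room 1: eliminating its period and room leaves {F, B, A, C}.
Period 6, room 2: eliminating its period and room leaves {F, B, A, C, E}.
Period 6, room 3: eliminating its period and room leaves {B, A, C, E}.
Period 6, room 4: eliminating its period and room leaves {A, E}.
Period 6, room 6: eliminating its period and room leaves {A, C, E}.
Enumerating the assignments across these blanks that avoid any period or room repeat gives 16 completions.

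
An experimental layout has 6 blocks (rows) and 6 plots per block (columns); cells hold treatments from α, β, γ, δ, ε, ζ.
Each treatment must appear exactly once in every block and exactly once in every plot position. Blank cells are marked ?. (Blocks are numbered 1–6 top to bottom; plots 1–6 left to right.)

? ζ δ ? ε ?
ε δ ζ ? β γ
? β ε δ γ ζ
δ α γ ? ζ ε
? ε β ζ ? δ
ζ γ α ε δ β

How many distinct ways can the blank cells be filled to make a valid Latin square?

Block 1, plot 1: eliminating its block and plot leaves {α, β, γ}.
Block 1, plot 4: eliminating its block and plot leaves {α, β, γ}.
Block 1, plot 6: eliminating its block and plot leaves {α}.
Block 2, plot 4: eliminating its block and plot leaves {α}.
Block 3, plot 1: eliminating its block and plot leaves {α}.
Block 4, plot 4: eliminating its block and plot leaves {β}.
Block 5, plot 1: eliminating its block and plot leaves {α, γ}.
Block 5, plot 5: eliminating its block and plot leaves {α}.
Only one assignment across all blanks avoids any block or plot repeat, giving 1 completion.

1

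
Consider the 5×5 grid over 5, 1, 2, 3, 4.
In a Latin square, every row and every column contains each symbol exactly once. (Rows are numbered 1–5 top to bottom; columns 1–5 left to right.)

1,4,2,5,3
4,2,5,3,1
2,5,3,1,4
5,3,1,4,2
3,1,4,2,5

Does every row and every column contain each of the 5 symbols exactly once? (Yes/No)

Yes

Each row is a permutation of the 5 symbols, and so is each column.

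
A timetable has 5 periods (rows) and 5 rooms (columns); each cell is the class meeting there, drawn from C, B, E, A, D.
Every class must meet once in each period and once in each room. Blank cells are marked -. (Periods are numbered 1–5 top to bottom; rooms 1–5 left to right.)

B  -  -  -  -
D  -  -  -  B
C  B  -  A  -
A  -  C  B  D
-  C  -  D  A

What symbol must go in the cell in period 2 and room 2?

A

Period 3, room 5: period 3 has {C, B, A} and room 5 has {B, A, D}, leaving only E.
Period 1, room 5: period 1 has {B} and room 5 has {B, E, A, D}, leaving only C.
Period 1, room 4: period 1 has {C, B} and room 4 has {B, A, D}, leaving only E.
Period 2, room 4: period 2 has {B, D} and room 4 has {B, E, A, D}, leaving only C.
Period 3, room 3: period 3 has {C, B, E, A} and room 3 has {C}, leaving only D.
Period 1, room 3: period 1 has {C, B, E} and room 3 has {C, D}, leaving only A.
Period 1, room 2: period 1 has {C, B, E, A} and room 2 has {C, B}, leaving only D.
Period 2, room 3: period 2 has {C, B, D} and room 3 has {C, A, D}, leaving only E.
Period 2 already has {C, B, E, D} and room 2 already has {C, B, D}, so period 2, room 2 must be A.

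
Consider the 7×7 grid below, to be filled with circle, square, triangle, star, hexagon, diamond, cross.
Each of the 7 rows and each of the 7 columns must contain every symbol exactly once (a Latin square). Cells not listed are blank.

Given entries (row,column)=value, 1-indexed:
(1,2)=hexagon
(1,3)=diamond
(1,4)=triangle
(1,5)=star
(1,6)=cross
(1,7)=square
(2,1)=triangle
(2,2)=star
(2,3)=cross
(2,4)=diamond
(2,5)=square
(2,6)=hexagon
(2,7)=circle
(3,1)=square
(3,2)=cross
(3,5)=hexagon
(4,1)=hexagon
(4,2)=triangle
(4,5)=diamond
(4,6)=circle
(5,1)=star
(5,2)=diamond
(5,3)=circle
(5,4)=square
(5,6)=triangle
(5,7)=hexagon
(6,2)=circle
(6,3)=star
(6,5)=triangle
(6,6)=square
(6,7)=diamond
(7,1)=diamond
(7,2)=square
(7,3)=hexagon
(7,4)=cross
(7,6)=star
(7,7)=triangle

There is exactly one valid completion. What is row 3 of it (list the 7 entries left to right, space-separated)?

square cross triangle circle hexagon diamond star

Row 3, column 3: row 3 has {square, hexagon, cross} and column 3 has {circle, star, hexagon, diamond, cross}, leaving only triangle.
Row 3, column 6: row 3 has {square, triangle, hexagon, cross} and column 6 has {circle, square, triangle, star, hexagon, cross}, leaving only diamond.
Row 3, column 7: row 3 has {square, triangle, hexagon, diamond, cross} and column 7 has {circle, square, triangle, hexagon, diamond}, leaving only star.
Row 3, column 4: row 3 has {square, triangle, star, hexagon, diamond, cross} and column 4 has {square, triangle, diamond, cross}, leaving only circle.
So row 3 reads: square cross triangle circle hexagon diamond star.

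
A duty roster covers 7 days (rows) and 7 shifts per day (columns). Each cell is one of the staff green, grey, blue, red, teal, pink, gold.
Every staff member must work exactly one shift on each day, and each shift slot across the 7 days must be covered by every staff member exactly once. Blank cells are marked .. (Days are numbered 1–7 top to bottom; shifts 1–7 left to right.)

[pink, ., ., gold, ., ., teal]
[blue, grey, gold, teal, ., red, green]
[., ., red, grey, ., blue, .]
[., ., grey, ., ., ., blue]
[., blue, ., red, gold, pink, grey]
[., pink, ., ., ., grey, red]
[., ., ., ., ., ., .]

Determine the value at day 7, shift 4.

Day 1, shift 6: day 1 has {teal, pink, gold} and shift 6 has {grey, blue, red, pink}, leaving only green.
Day 1, shift 2: day 1 has {green, teal, pink, gold} and shift 2 has {grey, blue, pink}, leaving only red.
Day 1, shift 3: day 1 has {green, red, teal, pink, gold} and shift 3 has {grey, red, gold}, leaving only blue.
Day 1, shift 5: day 1 has {green, blue, red, teal, pink, gold} and shift 5 has {gold}, leaving only grey.
Day 2, shift 5: day 2 has {green, grey, blue, red, teal, gold} and shift 5 has {grey, gold}, leaving only pink.
Day 7, shift 4 is narrowed to {green, blue, pink}.
If it were green, propagating the remaining blanks reaches a contradiction.
If it were pink, then day 4, shift 5 would be left with no valid symbol.
So day 7, shift 4 must be blue.

blue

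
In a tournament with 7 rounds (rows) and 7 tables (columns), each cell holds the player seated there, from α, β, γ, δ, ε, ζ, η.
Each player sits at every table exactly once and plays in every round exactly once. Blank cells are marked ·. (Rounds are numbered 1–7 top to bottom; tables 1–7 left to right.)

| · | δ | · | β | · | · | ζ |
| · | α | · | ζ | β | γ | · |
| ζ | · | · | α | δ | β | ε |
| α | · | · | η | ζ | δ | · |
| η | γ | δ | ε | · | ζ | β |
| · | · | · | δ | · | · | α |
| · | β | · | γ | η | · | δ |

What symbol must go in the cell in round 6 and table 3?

Round 2, table 7: round 2 has {α, β, γ, ζ} and table 7 has {α, β, δ, ε, ζ}, leaving only η.
Round 2, table 3: round 2 has {α, β, γ, ζ, η} and table 3 has {δ}, leaving only ε.
Round 2, table 1: round 2 has {α, β, γ, ε, ζ, η} and table 1 has {α, ζ, η}, leaving only δ.
Round 3, table 2: round 3 has {α, β, δ, ε, ζ} and table 2 has {α, β, γ, δ}, leaving only η.
Round 3, table 3: round 3 has {α, β, δ, ε, ζ, η} and table 3 has {δ, ε}, leaving only γ.
Round 4, table 2: round 4 has {α, δ, ζ, η} and table 2 has {α, β, γ, δ, η}, leaving only ε.
Round 4, table 3: round 4 has {α, δ, ε, ζ, η} and table 3 has {γ, δ, ε}, leaving only β.
Round 4, table 7: round 4 has {α, β, δ, ε, ζ, η} and table 7 has {α, β, δ, ε, ζ, η}, leaving only γ.
Round 5, table 5: round 5 has {β, γ, δ, ε, ζ, η} and table 5 has {β, δ, ζ, η}, leaving only α.
Round 6, table 2: round 6 has {α, δ} and table 2 has {α, β, γ, δ, ε, η}, leaving only ζ.
Round 6 already has {α, δ, ζ} and table 3 already has {β, γ, δ, ε}, so round 6, table 3 must be η.

η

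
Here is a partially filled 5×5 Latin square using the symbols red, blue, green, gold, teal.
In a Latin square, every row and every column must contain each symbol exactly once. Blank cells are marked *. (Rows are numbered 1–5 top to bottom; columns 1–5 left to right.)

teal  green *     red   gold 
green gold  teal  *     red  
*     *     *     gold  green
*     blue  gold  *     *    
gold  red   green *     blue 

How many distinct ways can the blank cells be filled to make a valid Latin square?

Row 1, column 3: eliminating its row and column leaves {blue}.
Row 2, column 4: eliminating its row and column leaves {blue}.
Row 3, column 1: eliminating its row and column leaves {red, blue}.
Row 3, column 2: eliminating its row and column leaves {teal}.
Row 3, column 3: eliminating its row and column leaves {red, blue}.
Row 4, column 1: eliminating its row and column leaves {red}.
Row 4, column 4: eliminating its row and column leaves {green, teal}.
Row 4, column 5: eliminating its row and column leaves {teal}.
Row 5, column 4: eliminating its row and column leaves {teal}.
Only one assignment across all blanks avoids any row or column repeat, giving 1 completion.

1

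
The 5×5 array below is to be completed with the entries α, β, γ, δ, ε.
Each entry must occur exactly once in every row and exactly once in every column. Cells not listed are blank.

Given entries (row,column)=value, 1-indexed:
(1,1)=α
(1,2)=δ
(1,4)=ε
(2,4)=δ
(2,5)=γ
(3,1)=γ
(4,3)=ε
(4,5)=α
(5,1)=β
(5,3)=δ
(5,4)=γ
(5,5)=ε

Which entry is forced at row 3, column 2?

ε

Row 1, column 5: row 1 has {α, δ, ε} and column 5 has {α, γ, ε}, leaving only β.
Row 1, column 3: row 1 has {α, β, δ, ε} and column 3 has {δ, ε}, leaving only γ.
Row 2, column 1: row 2 has {γ, δ} and column 1 has {α, β, γ}, leaving only ε.
Row 3, column 5: row 3 has {γ} and column 5 has {α, β, γ, ε}, leaving only δ.
Row 4, column 1: row 4 has {α, ε} and column 1 has {α, β, γ, ε}, leaving only δ.
Row 4, column 4: row 4 has {α, δ, ε} and column 4 has {γ, δ, ε}, leaving only β.
Row 3, column 4: row 3 has {γ, δ} and column 4 has {β, γ, δ, ε}, leaving only α.
Row 3, column 3: row 3 has {α, γ, δ} and column 3 has {γ, δ, ε}, leaving only β.
Row 3 already has {α, β, γ, δ} and column 2 already has {δ}, so row 3, column 2 must be ε.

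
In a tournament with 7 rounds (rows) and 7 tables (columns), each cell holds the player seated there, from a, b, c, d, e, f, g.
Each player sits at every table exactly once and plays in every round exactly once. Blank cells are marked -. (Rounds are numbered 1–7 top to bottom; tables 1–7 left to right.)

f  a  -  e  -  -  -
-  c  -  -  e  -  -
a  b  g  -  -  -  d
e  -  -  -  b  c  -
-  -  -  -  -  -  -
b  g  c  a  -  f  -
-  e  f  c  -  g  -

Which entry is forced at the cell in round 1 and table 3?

Round 3, table 4: round 3 has {a, b, d, g} and table 4 has {a, c, e}, leaving only f.
Round 3, table 5: round 3 has {a, b, d, f, g} and table 5 has {b, e}, leaving only c.
Round 3, table 6: round 3 has {a, b, c, d, f, g} and table 6 has {c, f, g}, leaving only e.
Round 6, table 5: round 6 has {a, b, c, f, g} and table 5 has {b, c, e}, leaving only d.
Round 1, table 5: round 1 has {a, e, f} and table 5 has {b, c, d, e}, leaving only g.
Round 6, table 7: round 6 has {a, b, c, d, f, g} and table 7 has {d}, leaving only e.
Round 7, table 1: round 7 has {c, e, f, g} and table 1 has {a, b, e, f}, leaving only d.
Round 2, table 1: round 2 has {c, e} and table 1 has {a, b, d, e, f}, leaving only g.
Round 5, table 1: round 5 has {} and table 1 has {a, b, d, e, f, g}, leaving only c.
Round 7, table 5: round 7 has {c, d, e, f, g} and table 5 has {b, c, d, e, g}, leaving only a.
Round 5, table 5: round 5 has {c} and table 5 has {a, b, c, d, e, g}, leaving only f.
Round 5, table 2: round 5 has {c, f} and table 2 has {a, b, c, e, g}, leaving only d.
Round 4, table 2: round 4 has {b, c, e} and table 2 has {a, b, c, d, e, g}, leaving only f.
Round 7, table 7: round 7 has {a, c, d, e, f, g} and table 7 has {d, e}, leaving only b.
Round 1, table 7: round 1 has {a, e, f, g} and table 7 has {b, d, e}, leaving only c.
Round 1, table 3 is narrowed to {b, d}.
If it were d, then round 5, table 6 would be left with no valid symbol.
So round 1, table 3 must be b.

b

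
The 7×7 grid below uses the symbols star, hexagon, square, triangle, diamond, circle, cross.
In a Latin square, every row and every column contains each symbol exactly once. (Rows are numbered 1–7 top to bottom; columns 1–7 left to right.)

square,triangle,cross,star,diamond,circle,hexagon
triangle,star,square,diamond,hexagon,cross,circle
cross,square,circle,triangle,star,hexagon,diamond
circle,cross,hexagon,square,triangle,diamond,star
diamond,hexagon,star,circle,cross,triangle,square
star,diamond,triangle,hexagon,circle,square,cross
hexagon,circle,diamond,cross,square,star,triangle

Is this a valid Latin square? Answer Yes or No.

Each row is a permutation of the 7 symbols, and so is each column.

Yes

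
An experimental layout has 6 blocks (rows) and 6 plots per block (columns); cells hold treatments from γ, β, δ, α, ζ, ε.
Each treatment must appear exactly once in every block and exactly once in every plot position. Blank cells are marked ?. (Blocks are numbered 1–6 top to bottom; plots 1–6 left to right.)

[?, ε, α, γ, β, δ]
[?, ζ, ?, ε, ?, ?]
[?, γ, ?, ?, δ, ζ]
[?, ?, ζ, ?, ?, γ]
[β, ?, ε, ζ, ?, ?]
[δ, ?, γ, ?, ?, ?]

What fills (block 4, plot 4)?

Block 1, plot 1: block 1 has {γ, β, δ, α, ε} and plot 1 has {β, δ}, leaving only ζ.
Block 3, plot 3: block 3 has {γ, δ, ζ} and plot 3 has {γ, α, ζ, ε}, leaving only β.
Block 2, plot 3: block 2 has {ζ, ε} and plot 3 has {γ, β, α, ζ, ε}, leaving only δ.
Block 3, plot 4: block 3 has {γ, β, δ, ζ} and plot 4 has {γ, ζ, ε}, leaving only α.
Block 3, plot 1: block 3 has {γ, β, δ, α, ζ} and plot 1 has {β, δ, ζ}, leaving only ε.
Block 4, plot 1: block 4 has {γ, ζ} and plot 1 has {β, δ, ζ, ε}, leaving only α.
Block 2, plot 1: block 2 has {δ, ζ, ε} and plot 1 has {β, δ, α, ζ, ε}, leaving only γ.
Block 2, plot 5: block 2 has {γ, δ, ζ, ε} and plot 5 has {β, δ}, leaving only α.
Block 2, plot 6: block 2 has {γ, δ, α, ζ, ε} and plot 6 has {γ, δ, ζ}, leaving only β.
Block 4, plot 5: block 4 has {γ, α, ζ} and plot 5 has {β, δ, α}, leaving only ε.
Block 5, plot 5: block 5 has {β, ζ, ε} and plot 5 has {β, δ, α, ε}, leaving only γ.
Block 5, plot 6: block 5 has {γ, β, ζ, ε} and plot 6 has {γ, β, δ, ζ}, leaving only α.
Block 5, plot 2: block 5 has {γ, β, α, ζ, ε} and plot 2 has {γ, ζ, ε}, leaving only δ.
Block 4, plot 2: block 4 has {γ, α, ζ, ε} and plot 2 has {γ, δ, ζ, ε}, leaving only β.
Block 4 already has {γ, β, α, ζ, ε} and plot 4 already has {γ, α, ζ, ε}, so block 4, plot 4 must be δ.

δ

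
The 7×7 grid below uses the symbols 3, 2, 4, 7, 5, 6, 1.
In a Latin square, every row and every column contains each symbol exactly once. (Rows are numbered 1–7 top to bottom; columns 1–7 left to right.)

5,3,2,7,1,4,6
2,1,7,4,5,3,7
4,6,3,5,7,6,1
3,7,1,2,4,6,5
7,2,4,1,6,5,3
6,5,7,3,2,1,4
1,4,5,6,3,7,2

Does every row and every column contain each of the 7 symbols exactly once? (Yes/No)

No

Row 2 contains 7 twice (at columns 3 and 7); row 3 is also not a permutation.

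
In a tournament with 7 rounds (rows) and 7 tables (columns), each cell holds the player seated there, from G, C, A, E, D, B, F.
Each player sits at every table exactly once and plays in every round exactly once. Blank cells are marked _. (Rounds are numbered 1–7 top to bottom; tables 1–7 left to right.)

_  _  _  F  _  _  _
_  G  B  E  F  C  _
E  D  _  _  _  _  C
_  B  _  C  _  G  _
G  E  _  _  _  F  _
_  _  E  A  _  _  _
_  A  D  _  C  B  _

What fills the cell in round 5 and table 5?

A

Round 1, table 2: round 1 has {F} and table 2 has {G, A, E, D, B}, leaving only C.
Round 3, table 6: round 3 has {C, E, D} and table 6 has {G, C, B, F}, leaving only A.
Round 6, table 2: round 6 has {A, E} and table 2 has {G, C, A, E, D, B}, leaving only F.
Round 6, table 6: round 6 has {A, E, F} and table 6 has {G, C, A, B, F}, leaving only D.
Round 1, table 6: round 1 has {C, F} and table 6 has {G, C, A, D, B, F}, leaving only E.
Round 7, table 1: round 7 has {C, A, D, B} and table 1 has {G, E}, leaving only F.
Round 7, table 4: round 7 has {C, A, D, B, F} and table 4 has {C, A, E, F}, leaving only G.
Round 3, table 4: round 3 has {C, A, E, D} and table 4 has {G, C, A, E, F}, leaving only B.
Round 3, table 5: round 3 has {C, A, E, D, B} and table 5 has {C, F}, leaving only G.
Round 3, table 3: round 3 has {G, C, A, E, D, B} and table 3 has {E, D, B}, leaving only F.
Round 4, table 3: round 4 has {G, C, B} and table 3 has {E, D, B, F}, leaving only A.
Round 1, table 3: round 1 has {C, E, F} and table 3 has {A, E, D, B, F}, leaving only G.
Round 4, table 1: round 4 has {G, C, A, B} and table 1 has {G, E, F}, leaving only D.
Round 2, table 1: round 2 has {G, C, E, B, F} and table 1 has {G, E, D, F}, leaving only A.
Round 1, table 1: round 1 has {G, C, E, F} and table 1 has {G, A, E, D, F}, leaving only B.
Round 2, table 7: round 2 has {G, C, A, E, B, F} and table 7 has {C}, leaving only D.
Round 1, table 7: round 1 has {G, C, E, B, F} and table 7 has {C, D}, leaving only A.
Round 1, table 5: round 1 has {G, C, A, E, B, F} and table 5 has {G, C, F}, leaving only D.
Round 4, table 5: round 4 has {G, C, A, D, B} and table 5 has {G, C, D, F}, leaving only E.
Round 4, table 7: round 4 has {G, C, A, E, D, B} and table 7 has {C, A, D}, leaving only F.
Round 5, table 3: round 5 has {G, E, F} and table 3 has {G, A, E, D, B, F}, leaving only C.
Round 5, table 4: round 5 has {G, C, E, F} and table 4 has {G, C, A, E, B, F}, leaving only D.
Round 5, table 7: round 5 has {G, C, E, D, F} and table 7 has {C, A, D, F}, leaving only B.
Round 5 already has {G, C, E, D, B, F} and table 5 already has {G, C, E, D, F}, so round 5, table 5 must be A.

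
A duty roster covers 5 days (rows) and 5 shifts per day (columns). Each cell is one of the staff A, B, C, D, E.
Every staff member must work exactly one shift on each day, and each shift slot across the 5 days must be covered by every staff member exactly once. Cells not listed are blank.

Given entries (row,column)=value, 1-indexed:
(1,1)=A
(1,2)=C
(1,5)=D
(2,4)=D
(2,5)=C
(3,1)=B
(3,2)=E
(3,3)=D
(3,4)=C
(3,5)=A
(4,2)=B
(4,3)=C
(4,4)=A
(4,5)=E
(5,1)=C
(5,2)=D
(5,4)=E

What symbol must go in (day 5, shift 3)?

Day 1, shift 4: day 1 has {A, C, D} and shift 4 has {A, C, D, E}, leaving only B.
Day 1, shift 3: day 1 has {A, B, C, D} and shift 3 has {C, D}, leaving only E.
Day 2, shift 1: day 2 has {C, D} and shift 1 has {A, B, C}, leaving only E.
Day 2, shift 2: day 2 has {C, D, E} and shift 2 has {B, C, D, E}, leaving only A.
Day 2, shift 3: day 2 has {A, C, D, E} and shift 3 has {C, D, E}, leaving only B.
Day 5 already has {C, D, E} and shift 3 already has {B, C, D, E}, so day 5, shift 3 must be A.

A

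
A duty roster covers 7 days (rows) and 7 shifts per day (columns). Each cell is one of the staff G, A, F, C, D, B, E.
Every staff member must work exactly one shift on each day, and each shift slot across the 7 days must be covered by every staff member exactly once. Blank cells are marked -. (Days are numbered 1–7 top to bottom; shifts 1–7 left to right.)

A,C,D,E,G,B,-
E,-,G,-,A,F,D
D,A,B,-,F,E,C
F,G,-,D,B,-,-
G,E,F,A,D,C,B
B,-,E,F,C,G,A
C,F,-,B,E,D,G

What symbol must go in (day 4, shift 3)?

C

Day 1, shift 7: day 1 has {G, A, C, D, B, E} and shift 7 has {G, A, C, D, B}, leaving only F.
Day 2, shift 2: day 2 has {G, A, F, D, E} and shift 2 has {G, A, F, C, E}, leaving only B.
Day 2, shift 4: day 2 has {G, A, F, D, B, E} and shift 4 has {A, F, D, B, E}, leaving only C.
Day 3, shift 4: day 3 has {A, F, C, D, B, E} and shift 4 has {A, F, C, D, B, E}, leaving only G.
Day 4, shift 6: day 4 has {G, F, D, B} and shift 6 has {G, F, C, D, B, E}, leaving only A.
Day 4 already has {G, A, F, D, B} and shift 3 already has {G, F, D, B, E}, so day 4, shift 3 must be C.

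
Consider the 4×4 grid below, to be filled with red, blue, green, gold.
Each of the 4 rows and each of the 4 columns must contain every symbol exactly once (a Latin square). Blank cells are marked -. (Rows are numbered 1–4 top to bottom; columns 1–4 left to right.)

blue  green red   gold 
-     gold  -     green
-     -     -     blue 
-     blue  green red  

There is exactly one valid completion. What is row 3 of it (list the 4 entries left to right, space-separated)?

green red gold blue

Row 3, column 2: row 3 has {blue} and column 2 has {blue, green, gold}, leaving only red.
Row 3, column 3: row 3 has {red, blue} and column 3 has {red, green}, leaving only gold.
Row 3, column 1: row 3 has {red, blue, gold} and column 1 has {blue}, leaving only green.
So row 3 reads: green red gold blue.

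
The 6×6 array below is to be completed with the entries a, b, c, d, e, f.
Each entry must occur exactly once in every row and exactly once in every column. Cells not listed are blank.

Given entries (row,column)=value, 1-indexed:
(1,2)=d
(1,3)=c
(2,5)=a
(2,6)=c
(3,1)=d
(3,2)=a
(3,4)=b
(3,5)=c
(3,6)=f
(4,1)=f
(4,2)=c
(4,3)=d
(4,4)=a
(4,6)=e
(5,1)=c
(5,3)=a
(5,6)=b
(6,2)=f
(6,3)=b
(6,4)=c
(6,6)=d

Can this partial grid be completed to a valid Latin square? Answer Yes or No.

Yes

No row or column among the givens repeats a symbol, and propagating forced cells runs into no contradiction.
One valid completion exists (for instance, b d c e f a / e b f d a c / d a e b c f / f c d a b e / c e a f d b / a f b c e d).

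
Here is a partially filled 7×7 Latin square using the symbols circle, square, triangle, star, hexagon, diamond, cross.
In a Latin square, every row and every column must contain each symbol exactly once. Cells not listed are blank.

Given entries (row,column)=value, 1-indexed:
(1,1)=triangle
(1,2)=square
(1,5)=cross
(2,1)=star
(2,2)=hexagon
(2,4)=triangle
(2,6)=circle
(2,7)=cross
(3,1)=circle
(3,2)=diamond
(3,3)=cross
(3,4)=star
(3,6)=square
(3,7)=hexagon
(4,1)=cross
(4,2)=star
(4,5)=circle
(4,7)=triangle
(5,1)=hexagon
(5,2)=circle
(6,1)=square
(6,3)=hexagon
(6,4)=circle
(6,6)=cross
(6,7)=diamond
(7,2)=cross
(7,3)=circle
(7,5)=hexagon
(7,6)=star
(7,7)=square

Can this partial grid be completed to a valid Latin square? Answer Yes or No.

Row 3, column 5: row 3 has {circle, square, star, hexagon, diamond, cross} and column 5 has {circle, hexagon, cross}, so it must be triangle.
Row 5, column 7: row 5 has {circle, hexagon} and column 7 has {square, triangle, hexagon, diamond, cross}, so it must be star.
Row 1, column 7: row 1 has {square, triangle, cross} and column 7 has {square, triangle, star, hexagon, diamond, cross}, so it must be circle.
Row 6, column 2: row 6 has {circle, square, hexagon, diamond, cross} and column 2 has {circle, square, star, hexagon, diamond, cross}, so it must be triangle.
Row 6, column 5: row 6 has {circle, square, triangle, hexagon, diamond, cross} and column 5 has {circle, triangle, hexagon, cross}, so it must be star.
Row 7, column 1: row 7 has {circle, square, star, hexagon, cross} and column 1 has {circle, square, triangle, star, hexagon, cross}, so it must be diamond.
Now row 7, column 4: row 7 together with column 4 already contain {circle, square, triangle, star, hexagon, diamond, cross} — every symbol — so nothing can go there. The grid has no valid completion.

No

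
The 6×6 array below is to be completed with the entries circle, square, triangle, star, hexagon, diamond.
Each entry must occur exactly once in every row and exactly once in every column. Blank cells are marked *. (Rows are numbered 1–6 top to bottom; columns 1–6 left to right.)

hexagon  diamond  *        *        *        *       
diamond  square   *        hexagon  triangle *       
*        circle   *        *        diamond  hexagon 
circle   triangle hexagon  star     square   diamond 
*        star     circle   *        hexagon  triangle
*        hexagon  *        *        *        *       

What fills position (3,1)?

star

Row 2, column 3: row 2 has {square, triangle, hexagon, diamond} and column 3 has {circle, hexagon}, leaving only star.
Row 2, column 6: row 2 has {square, triangle, star, hexagon, diamond} and column 6 has {triangle, hexagon, diamond}, leaving only circle.
Row 5, column 1: row 5 has {circle, triangle, star, hexagon} and column 1 has {circle, hexagon, diamond}, leaving only square.
Row 5, column 4: row 5 has {circle, square, triangle, star, hexagon} and column 4 has {star, hexagon}, leaving only diamond.
Row 3, column 1 is narrowed to {triangle, star}.
If it were triangle, then row 3, column 4 would be left with no valid symbol.
So row 3, column 1 must be star.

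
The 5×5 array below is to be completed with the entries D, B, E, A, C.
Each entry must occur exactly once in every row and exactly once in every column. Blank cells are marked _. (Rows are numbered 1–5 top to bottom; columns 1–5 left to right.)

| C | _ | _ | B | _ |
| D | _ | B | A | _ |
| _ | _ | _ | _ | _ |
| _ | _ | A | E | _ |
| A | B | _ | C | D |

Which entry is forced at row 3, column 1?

E

Row 3, column 4: row 3 has {} and column 4 has {B, E, A, C}, leaving only D.
Row 4, column 1: row 4 has {E, A} and column 1 has {D, A, C}, leaving only B.
Row 3 already has {D} and column 1 already has {D, B, A, C}, so row 3, column 1 must be E.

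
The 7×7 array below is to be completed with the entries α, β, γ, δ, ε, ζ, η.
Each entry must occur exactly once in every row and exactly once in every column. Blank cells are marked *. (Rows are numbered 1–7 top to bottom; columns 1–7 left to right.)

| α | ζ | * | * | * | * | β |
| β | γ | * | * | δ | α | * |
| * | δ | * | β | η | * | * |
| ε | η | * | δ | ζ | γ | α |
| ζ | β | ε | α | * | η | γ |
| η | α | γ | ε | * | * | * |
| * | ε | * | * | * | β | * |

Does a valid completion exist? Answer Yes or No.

Row 5, column 5: row 5 together with column 5 already contain {α, β, γ, δ, ε, ζ, η} — every symbol — so nothing can go there. The grid has no valid completion.

No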